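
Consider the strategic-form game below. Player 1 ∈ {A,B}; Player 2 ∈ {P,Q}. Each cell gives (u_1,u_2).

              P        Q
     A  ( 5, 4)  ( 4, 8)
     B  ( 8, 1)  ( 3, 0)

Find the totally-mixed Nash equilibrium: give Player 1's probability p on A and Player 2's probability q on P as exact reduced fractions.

P1 indiff ⇒ q·5+(1-q)·4 = q·8+(1-q)·3 ⇒ q(-3) = (1-q)(-1) ⇒ q = 1/4
P2 indiff ⇒ p·4+(1-p)·1 = p·8+(1-p)·0 ⇒ p(-4) = (1-p)(-1) ⇒ p = 1/5

p=1/5, q=1/4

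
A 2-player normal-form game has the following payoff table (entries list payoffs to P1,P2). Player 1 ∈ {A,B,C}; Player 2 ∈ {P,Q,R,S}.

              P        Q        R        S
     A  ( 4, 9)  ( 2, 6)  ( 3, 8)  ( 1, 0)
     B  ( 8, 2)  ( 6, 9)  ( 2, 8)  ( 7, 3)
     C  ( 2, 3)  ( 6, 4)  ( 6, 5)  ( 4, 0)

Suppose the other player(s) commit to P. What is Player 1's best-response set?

argmax u_1 = {B}

u_1(A vs P) = 4
u_1(B vs P) = 8
u_1(C vs P) = 2
max payoff 8 at {B}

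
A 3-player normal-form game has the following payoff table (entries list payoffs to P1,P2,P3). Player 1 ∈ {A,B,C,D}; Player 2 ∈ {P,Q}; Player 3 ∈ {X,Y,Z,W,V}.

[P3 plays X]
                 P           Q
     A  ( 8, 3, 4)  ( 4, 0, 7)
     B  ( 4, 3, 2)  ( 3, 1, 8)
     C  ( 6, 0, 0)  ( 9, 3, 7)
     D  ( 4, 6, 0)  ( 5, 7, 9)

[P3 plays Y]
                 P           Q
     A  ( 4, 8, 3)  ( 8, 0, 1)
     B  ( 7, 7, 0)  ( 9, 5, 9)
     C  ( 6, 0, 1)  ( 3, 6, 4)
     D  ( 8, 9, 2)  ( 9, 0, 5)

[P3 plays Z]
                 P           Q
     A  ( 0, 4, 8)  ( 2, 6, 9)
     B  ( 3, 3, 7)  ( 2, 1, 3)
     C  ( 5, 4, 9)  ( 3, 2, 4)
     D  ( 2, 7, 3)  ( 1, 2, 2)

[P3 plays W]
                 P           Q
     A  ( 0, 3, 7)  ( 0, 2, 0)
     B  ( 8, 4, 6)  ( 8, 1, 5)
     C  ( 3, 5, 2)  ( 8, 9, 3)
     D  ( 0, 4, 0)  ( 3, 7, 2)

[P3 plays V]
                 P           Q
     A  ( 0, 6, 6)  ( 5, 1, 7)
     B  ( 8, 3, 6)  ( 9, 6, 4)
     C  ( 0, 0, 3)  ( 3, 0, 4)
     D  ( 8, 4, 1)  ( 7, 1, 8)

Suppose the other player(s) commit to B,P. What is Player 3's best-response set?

u_3(X vs B,P) = 2
u_3(Y vs B,P) = 0
u_3(Z vs B,P) = 7
u_3(W vs B,P) = 6
u_3(V vs B,P) = 6
max payoff 7 at {Z}

argmax u_3 = {Z}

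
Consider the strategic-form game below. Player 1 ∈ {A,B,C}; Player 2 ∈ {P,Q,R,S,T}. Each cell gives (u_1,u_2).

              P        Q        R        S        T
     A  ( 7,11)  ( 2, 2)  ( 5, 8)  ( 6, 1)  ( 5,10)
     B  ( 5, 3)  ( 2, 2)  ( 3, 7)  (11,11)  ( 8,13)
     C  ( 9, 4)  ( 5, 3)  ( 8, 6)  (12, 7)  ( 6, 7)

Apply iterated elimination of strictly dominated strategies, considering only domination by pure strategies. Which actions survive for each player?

IESDS → P1:{B,C} P2:{S,T}

P1 drop A (C beats it: P:9>7 Q:5>2 R:8>5 S:12>6 T:6>5)
P2 drop P (R beats it: B:7>3 C:6>4)
P2 drop Q (R beats it: B:7>2 C:6>3)
P2 drop R (S beats it: B:11>7 C:7>6)
P1→{B,C} P2→{S,T}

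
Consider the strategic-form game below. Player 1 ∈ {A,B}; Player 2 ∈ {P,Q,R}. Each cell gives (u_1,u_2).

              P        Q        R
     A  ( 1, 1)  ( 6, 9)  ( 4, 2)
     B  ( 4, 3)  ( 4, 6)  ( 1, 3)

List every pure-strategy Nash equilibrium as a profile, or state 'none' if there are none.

(A,P): not NE [P1→B gives 4>1; P2→Q gives 9>1]
(A,Q): NE
(A,R): not NE [P2→Q gives 9>2]
(B,P): not NE [P2→Q gives 6>3]
(B,Q): not NE [P1→A gives 6>4]
(B,R): not NE [P1→A gives 4>1; P2→Q gives 6>3]

NE set: (A,Q)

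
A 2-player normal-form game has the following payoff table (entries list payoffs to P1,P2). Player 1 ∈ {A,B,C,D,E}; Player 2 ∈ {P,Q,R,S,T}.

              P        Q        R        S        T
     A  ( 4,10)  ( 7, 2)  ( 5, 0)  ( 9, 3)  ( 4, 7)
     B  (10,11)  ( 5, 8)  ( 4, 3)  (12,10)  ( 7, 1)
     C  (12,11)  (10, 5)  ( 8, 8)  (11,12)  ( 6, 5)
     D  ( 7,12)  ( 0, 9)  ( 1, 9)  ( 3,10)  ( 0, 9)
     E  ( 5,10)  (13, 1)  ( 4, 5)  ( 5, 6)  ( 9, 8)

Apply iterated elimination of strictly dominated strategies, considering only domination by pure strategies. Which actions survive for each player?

Survivors P1:{B,C} P2:{P,S}

P1 drop A (C beats it: P:12>4 Q:10>7 R:8>5 S:11>9 T:6>4)
P1 drop D (B beats it: P:10>7 Q:5>0 R:4>1 S:12>3 T:7>0)
P2 drop Q (P beats it: B:11>8 C:11>5 E:10>1)
P2 drop R (P beats it: B:11>3 C:11>8 E:10>5)
P2 drop T (P beats it: B:11>1 C:11>5 E:10>8)
P1 drop E (B beats it: P:10>5 S:12>5)
P1→{B,C} P2→{P,S}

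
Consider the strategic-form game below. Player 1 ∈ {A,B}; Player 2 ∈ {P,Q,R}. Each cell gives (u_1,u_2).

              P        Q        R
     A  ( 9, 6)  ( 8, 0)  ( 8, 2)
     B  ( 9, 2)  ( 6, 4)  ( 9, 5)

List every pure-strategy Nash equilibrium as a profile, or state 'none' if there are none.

(A,P): NE
(A,Q): not NE [P2→P gives 6>0]
(A,R): not NE [P1→B gives 9>8; P2→P gives 6>2]
(B,P): not NE [P2→R gives 5>2]
(B,Q): not NE [P1→A gives 8>6; P2→R gives 5>4]
(B,R): NE

NE set: (A,P), (B,R)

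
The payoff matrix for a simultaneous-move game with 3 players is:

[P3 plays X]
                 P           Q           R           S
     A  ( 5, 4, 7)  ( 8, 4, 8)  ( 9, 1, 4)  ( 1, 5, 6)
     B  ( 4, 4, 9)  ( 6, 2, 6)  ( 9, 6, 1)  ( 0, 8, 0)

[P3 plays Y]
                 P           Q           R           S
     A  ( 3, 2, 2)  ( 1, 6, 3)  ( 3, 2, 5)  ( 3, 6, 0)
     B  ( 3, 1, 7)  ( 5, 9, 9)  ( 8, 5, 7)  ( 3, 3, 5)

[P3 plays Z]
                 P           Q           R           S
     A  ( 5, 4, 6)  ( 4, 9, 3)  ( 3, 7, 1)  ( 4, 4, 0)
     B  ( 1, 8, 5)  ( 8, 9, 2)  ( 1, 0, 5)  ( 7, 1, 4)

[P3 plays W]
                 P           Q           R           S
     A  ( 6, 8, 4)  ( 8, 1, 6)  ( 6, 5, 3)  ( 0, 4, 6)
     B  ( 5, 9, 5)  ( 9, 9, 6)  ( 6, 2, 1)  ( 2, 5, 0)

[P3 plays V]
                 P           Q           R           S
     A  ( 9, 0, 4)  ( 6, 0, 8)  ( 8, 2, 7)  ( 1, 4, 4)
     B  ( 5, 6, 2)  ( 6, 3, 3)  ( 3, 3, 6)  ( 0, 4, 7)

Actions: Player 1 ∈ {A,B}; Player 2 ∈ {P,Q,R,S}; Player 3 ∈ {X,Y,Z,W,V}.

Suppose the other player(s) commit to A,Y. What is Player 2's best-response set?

u_2(P vs A,Y) = 2
u_2(Q vs A,Y) = 6
u_2(R vs A,Y) = 2
u_2(S vs A,Y) = 6
max payoff 6 at {Q,S}

BR_2 = {Q,S}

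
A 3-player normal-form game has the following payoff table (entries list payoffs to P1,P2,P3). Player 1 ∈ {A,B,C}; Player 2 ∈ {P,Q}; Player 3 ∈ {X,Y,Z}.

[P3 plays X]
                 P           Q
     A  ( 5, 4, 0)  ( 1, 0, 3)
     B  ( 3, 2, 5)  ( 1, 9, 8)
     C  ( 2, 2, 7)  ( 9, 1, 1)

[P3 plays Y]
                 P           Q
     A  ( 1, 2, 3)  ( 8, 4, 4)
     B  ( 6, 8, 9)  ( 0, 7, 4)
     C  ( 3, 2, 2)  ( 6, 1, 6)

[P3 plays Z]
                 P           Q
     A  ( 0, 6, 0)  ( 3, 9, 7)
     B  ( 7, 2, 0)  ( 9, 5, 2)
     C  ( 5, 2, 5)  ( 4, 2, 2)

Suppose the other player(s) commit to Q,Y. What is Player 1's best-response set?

u_1(A vs Q,Y) = 8
u_1(B vs Q,Y) = 0
u_1(C vs Q,Y) = 6
max payoff 8 at {A}

P1 best: {A}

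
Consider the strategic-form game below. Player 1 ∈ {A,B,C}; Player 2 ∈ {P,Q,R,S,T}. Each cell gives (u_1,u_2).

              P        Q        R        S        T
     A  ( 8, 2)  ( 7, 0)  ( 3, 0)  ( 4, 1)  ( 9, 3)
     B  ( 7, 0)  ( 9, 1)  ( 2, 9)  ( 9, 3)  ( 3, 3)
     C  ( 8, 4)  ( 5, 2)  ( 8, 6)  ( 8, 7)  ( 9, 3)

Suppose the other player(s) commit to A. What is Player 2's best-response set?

u_2(P vs A) = 2
u_2(Q vs A) = 0
u_2(R vs A) = 0
u_2(S vs A) = 1
u_2(T vs A) = 3
max payoff 3 at {T}

BR_2 = {T}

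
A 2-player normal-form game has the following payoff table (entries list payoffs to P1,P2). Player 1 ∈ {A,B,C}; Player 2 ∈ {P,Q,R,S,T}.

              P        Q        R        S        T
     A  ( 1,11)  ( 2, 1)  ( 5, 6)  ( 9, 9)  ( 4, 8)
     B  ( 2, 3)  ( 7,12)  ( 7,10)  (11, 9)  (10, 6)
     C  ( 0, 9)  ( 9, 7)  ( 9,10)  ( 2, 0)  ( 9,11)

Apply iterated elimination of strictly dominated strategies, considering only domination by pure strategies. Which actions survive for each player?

P1 drop A (B beats it: P:2>1 Q:7>2 R:7>5 S:11>9 T:10>4)
P2 drop P (R beats it: B:10>3 C:10>9)
P2 drop S (Q beats it: B:12>9 C:7>0)
P1→{B,C} P2→{Q,R,T}

Remaining: P1:{B,C} P2:{Q,R,T}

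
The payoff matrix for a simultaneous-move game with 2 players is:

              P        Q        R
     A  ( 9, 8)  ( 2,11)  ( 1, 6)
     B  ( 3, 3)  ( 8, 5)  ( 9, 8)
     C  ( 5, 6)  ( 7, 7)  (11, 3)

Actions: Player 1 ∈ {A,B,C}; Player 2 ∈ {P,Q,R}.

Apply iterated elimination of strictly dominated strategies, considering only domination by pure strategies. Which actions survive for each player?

IESDS → P1:{B,C} P2:{Q,R}

P2 drop P (Q beats it: A:11>8 B:5>3 C:7>6)
P1 drop A (B beats it: Q:8>2 R:9>1)
P1→{B,C} P2→{Q,R}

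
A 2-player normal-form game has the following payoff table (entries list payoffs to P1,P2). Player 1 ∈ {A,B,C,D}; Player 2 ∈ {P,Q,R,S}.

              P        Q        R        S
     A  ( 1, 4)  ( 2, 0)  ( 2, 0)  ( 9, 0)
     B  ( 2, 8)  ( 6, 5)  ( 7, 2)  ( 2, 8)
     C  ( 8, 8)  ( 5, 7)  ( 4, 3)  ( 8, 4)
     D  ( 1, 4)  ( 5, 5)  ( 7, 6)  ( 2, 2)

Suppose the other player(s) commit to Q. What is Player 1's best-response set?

u_1(A vs Q) = 2
u_1(B vs Q) = 6
u_1(C vs Q) = 5
u_1(D vs Q) = 5
max payoff 6 at {B}

P1 best: {B}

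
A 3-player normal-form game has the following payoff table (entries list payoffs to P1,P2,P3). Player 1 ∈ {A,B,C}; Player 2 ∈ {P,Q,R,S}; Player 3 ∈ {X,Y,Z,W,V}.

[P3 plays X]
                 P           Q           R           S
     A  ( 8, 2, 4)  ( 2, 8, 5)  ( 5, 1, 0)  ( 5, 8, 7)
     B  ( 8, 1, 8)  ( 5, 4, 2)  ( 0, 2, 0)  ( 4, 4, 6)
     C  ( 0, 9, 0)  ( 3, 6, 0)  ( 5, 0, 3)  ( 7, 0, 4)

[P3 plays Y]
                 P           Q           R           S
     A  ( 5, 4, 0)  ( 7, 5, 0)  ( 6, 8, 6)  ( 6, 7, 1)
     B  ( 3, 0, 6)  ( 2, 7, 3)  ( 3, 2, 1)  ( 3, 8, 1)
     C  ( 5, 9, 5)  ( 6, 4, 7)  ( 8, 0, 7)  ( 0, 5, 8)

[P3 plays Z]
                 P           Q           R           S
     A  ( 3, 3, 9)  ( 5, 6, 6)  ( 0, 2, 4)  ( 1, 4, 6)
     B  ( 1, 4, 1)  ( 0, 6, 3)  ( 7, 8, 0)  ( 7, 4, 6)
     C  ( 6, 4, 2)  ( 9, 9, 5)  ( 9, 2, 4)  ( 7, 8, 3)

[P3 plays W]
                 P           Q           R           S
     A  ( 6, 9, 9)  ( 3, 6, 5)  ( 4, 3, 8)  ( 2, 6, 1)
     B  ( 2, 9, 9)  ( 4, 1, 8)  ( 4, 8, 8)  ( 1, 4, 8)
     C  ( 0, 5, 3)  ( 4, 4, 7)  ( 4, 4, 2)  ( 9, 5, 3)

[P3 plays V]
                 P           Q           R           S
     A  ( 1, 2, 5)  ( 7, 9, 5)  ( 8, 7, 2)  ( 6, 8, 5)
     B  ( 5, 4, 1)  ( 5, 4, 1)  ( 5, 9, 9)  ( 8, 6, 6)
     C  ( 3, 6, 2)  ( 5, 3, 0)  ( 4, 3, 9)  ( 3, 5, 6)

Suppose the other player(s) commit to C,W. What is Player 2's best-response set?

P2 best: {P,S}

u_2(P vs C,W) = 5
u_2(Q vs C,W) = 4
u_2(R vs C,W) = 4
u_2(S vs C,W) = 5
max payoff 5 at {P,S}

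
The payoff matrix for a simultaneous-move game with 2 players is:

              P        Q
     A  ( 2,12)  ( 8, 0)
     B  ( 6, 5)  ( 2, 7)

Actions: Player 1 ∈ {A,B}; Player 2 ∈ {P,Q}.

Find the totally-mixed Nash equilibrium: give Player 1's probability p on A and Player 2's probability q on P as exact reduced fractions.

P1 indiff ⇒ q·2+(1-q)·8 = q·6+(1-q)·2 ⇒ q(-4) = (1-q)(-6) ⇒ q = 3/5
P2 indiff ⇒ p·12+(1-p)·5 = p·0+(1-p)·7 ⇒ p(12) = (1-p)(2) ⇒ p = 1/7

P1 mixes 1/7 on A; P2 mixes 3/5 on P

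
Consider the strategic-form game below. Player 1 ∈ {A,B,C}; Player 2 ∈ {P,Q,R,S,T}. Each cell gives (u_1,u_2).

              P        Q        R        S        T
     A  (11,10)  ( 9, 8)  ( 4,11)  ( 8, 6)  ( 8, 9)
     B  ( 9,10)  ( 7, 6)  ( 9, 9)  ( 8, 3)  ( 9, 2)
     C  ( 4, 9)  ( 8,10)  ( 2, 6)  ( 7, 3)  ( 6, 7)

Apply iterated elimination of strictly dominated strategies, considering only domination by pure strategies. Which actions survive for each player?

Survivors P1:{A,B} P2:{P,R}

P1 drop C (A beats it: P:11>4 Q:9>8 R:4>2 S:8>7 T:8>6)
P2 drop Q (P beats it: A:10>8 B:10>6)
P2 drop S (P beats it: A:10>6 B:10>3)
P2 drop T (P beats it: A:10>9 B:10>2)
P1→{A,B} P2→{P,R}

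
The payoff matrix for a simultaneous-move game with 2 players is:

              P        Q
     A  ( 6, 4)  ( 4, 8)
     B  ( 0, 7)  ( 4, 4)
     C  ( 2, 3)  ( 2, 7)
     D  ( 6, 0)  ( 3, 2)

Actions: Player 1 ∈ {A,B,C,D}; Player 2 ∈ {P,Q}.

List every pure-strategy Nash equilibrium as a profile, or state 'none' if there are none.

(A,P): not NE [P2→Q gives 8>4]
(A,Q): NE
(B,P): not NE [P1→D gives 6>0]
(B,Q): not NE [P2→P gives 7>4]
(C,P): not NE [P1→D gives 6>2; P2→Q gives 7>3]
(C,Q): not NE [P1→B gives 4>2]
(D,P): not NE [P2→Q gives 2>0]
(D,Q): not NE [P1→B gives 4>3]

NE set: (A,Q)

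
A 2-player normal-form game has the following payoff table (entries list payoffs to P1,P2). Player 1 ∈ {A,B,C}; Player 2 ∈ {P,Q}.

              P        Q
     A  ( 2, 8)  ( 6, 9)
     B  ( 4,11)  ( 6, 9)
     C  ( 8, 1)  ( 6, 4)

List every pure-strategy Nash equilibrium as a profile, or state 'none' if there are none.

(A,P): not NE [P1→C gives 8>2; P2→Q gives 9>8]
(A,Q): NE
(B,P): not NE [P1→C gives 8>4]
(B,Q): not NE [P2→P gives 11>9]
(C,P): not NE [P2→Q gives 4>1]
(C,Q): NE

PSNE = {(A,Q), (C,Q)}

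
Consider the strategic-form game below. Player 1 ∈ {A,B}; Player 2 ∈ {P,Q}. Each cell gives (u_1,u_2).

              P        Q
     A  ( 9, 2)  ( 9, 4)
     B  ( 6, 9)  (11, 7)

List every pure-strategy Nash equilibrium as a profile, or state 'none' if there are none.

(A,P): not NE [P2→Q gives 4>2]
(A,Q): not NE [P1→B gives 11>9]
(B,P): not NE [P1→A gives 9>6]
(B,Q): not NE [P2→P gives 9>7]

PSNE: ∅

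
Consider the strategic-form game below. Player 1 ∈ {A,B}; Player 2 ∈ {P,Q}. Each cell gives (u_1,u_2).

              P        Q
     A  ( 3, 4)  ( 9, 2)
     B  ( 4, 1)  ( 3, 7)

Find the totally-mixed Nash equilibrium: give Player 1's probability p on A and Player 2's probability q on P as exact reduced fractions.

(p,q) = (3/4, 6/7)

P1 indiff ⇒ q·3+(1-q)·9 = q·4+(1-q)·3 ⇒ q(-1) = (1-q)(-6) ⇒ q = 6/7
P2 indiff ⇒ p·4+(1-p)·1 = p·2+(1-p)·7 ⇒ p(2) = (1-p)(6) ⇒ p = 3/4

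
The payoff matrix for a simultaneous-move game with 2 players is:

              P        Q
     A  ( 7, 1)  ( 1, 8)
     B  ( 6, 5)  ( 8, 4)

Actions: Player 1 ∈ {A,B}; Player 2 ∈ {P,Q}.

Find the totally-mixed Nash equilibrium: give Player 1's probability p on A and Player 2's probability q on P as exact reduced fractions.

P1 indiff ⇒ q·7+(1-q)·1 = q·6+(1-q)·8 ⇒ q(1) = (1-q)(7) ⇒ q = 7/8
P2 indiff ⇒ p·1+(1-p)·5 = p·8+(1-p)·4 ⇒ p(-7) = (1-p)(-1) ⇒ p = 1/8

(p,q) = (1/8, 7/8)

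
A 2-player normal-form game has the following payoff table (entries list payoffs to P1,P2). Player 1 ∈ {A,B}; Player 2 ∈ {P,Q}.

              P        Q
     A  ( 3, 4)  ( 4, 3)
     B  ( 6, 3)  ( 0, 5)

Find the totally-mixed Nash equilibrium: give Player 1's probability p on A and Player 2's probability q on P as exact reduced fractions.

P1 indiff ⇒ q·3+(1-q)·4 = q·6+(1-q)·0 ⇒ q(-3) = (1-q)(-4) ⇒ q = 4/7
P2 indiff ⇒ p·4+(1-p)·3 = p·3+(1-p)·5 ⇒ p(1) = (1-p)(2) ⇒ p = 2/3

(p,q) = (2/3, 4/7)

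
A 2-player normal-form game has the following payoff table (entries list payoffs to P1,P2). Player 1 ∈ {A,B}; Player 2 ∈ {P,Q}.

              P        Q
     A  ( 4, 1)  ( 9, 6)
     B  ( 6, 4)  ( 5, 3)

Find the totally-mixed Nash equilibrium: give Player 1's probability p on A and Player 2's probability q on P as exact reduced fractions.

P1 indiff ⇒ q·4+(1-q)·9 = q·6+(1-q)·5 ⇒ q(-2) = (1-q)(-4) ⇒ q = 2/3
P2 indiff ⇒ p·1+(1-p)·4 = p·6+(1-p)·3 ⇒ p(-5) = (1-p)(-1) ⇒ p = 1/6

(p,q) = (1/6, 2/3)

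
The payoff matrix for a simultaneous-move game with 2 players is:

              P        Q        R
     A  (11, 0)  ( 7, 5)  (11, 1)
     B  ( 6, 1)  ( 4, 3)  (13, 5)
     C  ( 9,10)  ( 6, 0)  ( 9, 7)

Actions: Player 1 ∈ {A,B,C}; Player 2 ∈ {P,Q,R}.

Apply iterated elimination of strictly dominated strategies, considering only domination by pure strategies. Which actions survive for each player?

P1 drop C (A beats it: P:11>9 Q:7>6 R:11>9)
P2 drop P (Q beats it: A:5>0 B:3>1)
P1→{A,B} P2→{Q,R}

Survivors P1:{A,B} P2:{Q,R}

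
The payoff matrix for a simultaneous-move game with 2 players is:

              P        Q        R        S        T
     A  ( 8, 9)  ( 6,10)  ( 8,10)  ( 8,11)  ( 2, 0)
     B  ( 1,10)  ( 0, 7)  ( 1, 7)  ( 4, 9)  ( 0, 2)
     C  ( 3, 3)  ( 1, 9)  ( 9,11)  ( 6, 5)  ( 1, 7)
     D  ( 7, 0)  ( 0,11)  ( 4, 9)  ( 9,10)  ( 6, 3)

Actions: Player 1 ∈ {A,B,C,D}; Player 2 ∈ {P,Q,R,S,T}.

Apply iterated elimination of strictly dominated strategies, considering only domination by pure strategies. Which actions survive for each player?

Remaining: P1:{A,C,D} P2:{Q,R,S}

P1 drop B (A beats it: P:8>1 Q:6>0 R:8>1 S:8>4 T:2>0)
P2 drop P (Q beats it: A:10>9 C:9>3 D:11>0)
P2 drop T (Q beats it: A:10>0 C:9>7 D:11>3)
P1→{A,C,D} P2→{Q,R,S}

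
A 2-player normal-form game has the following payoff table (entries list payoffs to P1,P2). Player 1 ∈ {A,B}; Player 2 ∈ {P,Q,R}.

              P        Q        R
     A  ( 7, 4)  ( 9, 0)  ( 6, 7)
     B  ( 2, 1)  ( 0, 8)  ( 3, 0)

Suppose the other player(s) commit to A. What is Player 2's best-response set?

argmax u_2 = {R}

u_2(P vs A) = 4
u_2(Q vs A) = 0
u_2(R vs A) = 7
max payoff 7 at {R}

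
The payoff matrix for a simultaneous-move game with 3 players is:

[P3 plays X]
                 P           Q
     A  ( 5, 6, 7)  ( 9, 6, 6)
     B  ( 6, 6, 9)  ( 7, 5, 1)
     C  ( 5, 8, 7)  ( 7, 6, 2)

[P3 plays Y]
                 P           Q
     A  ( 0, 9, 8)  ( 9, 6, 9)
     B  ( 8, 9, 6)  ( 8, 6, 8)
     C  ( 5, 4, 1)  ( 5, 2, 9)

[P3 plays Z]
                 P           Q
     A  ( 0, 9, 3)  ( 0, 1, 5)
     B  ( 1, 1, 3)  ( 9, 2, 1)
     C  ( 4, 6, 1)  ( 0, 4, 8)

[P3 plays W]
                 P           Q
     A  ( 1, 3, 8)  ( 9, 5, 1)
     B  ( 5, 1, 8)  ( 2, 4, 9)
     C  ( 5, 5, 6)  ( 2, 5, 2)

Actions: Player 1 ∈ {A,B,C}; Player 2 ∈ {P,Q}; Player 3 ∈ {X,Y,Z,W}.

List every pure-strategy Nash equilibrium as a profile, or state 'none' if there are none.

(A,P,X): not NE [P1→B gives 6>5; P3→W gives 8>7]
(A,P,Y): not NE [P1→B gives 8>0]
(A,P,Z): not NE [P1→C gives 4>0; P3→W gives 8>3]
(A,P,W): not NE [P1→C gives 5>1; P2→Q gives 5>3]
(A,Q,X): not NE [P3→Y gives 9>6]
(A,Q,Y): not NE [P2→P gives 9>6]
(A,Q,Z): not NE [P1→B gives 9>0; P2→P gives 9>1; P3→Y gives 9>5]
(A,Q,W): not NE [P3→Y gives 9>1]
(B,P,X): NE
(B,P,Y): not NE [P3→X gives 9>6]
(B,P,Z): not NE [P1→C gives 4>1; P2→Q gives 2>1; P3→X gives 9>3]
(B,P,W): not NE [P2→Q gives 4>1; P3→X gives 9>8]
(B,Q,X): not NE [P1→A gives 9>7; P2→P gives 6>5; P3→W gives 9>1]
(B,Q,Y): not NE [P1→A gives 9>8; P2→P gives 9>6; P3→W gives 9>8]
(B,Q,Z): not NE [P3→W gives 9>1]
(B,Q,W): not NE [P1→A gives 9>2]
(C,P,X): not NE [P1→B gives 6>5]
(C,P,Y): not NE [P1→B gives 8>5; P3→X gives 7>1]
(C,P,Z): not NE [P3→X gives 7>1]
(C,P,W): not NE [P3→X gives 7>6]
(C,Q,X): not NE [P1→A gives 9>7; P2→P gives 8>6; P3→Y gives 9>2]
(C,Q,Y): not NE [P1→A gives 9>5; P2→P gives 4>2]
(C,Q,Z): not NE [P1→B gives 9>0; P2→P gives 6>4; P3→Y gives 9>8]
(C,Q,W): not NE [P1→A gives 9>2; P3→Y gives 9>2]

NE set: (B,P,X)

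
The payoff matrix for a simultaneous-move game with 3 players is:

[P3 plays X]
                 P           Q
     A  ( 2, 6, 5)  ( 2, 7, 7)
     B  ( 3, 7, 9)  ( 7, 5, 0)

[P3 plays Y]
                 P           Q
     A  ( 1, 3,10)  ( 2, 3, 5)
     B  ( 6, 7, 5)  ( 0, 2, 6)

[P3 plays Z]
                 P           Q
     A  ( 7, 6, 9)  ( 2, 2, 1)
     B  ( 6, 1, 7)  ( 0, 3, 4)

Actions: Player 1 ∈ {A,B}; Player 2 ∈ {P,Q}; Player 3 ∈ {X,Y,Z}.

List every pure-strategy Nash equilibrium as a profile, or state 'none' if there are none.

NE set: (B,P,X)

(A,P,X): not NE [P1→B gives 3>2; P2→Q gives 7>6; P3→Y gives 10>5]
(A,P,Y): not NE [P1→B gives 6>1]
(A,P,Z): not NE [P3→Y gives 10>9]
(A,Q,X): not NE [P1→B gives 7>2]
(A,Q,Y): not NE [P3→X gives 7>5]
(A,Q,Z): not NE [P2→P gives 6>2; P3→X gives 7>1]
(B,P,X): NE
(B,P,Y): not NE [P3→X gives 9>5]
(B,P,Z): not NE [P1→A gives 7>6; P2→Q gives 3>1; P3→X gives 9>7]
(B,Q,X): not NE [P2→P gives 7>5; P3→Y gives 6>0]
(B,Q,Y): not NE [P1→A gives 2>0; P2→P gives 7>2]
(B,Q,Z): not NE [P1→A gives 2>0; P3→Y gives 6>4]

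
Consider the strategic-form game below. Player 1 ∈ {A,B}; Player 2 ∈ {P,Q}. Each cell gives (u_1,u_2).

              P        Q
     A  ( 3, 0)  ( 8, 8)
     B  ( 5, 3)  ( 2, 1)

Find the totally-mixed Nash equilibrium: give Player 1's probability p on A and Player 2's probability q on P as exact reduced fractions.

p=1/5, q=3/4

P1 indiff ⇒ q·3+(1-q)·8 = q·5+(1-q)·2 ⇒ q(-2) = (1-q)(-6) ⇒ q = 3/4
P2 indiff ⇒ p·0+(1-p)·3 = p·8+(1-p)·1 ⇒ p(-8) = (1-p)(-2) ⇒ p = 1/5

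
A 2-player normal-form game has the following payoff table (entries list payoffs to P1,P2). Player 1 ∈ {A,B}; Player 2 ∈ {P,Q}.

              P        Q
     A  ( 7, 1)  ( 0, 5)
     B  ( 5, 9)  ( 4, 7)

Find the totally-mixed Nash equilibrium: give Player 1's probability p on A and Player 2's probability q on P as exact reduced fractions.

(p,q) = (1/3, 2/3)

P1 indiff ⇒ q·7+(1-q)·0 = q·5+(1-q)·4 ⇒ q(2) = (1-q)(4) ⇒ q = 2/3
P2 indiff ⇒ p·1+(1-p)·9 = p·5+(1-p)·7 ⇒ p(-4) = (1-p)(-2) ⇒ p = 1/3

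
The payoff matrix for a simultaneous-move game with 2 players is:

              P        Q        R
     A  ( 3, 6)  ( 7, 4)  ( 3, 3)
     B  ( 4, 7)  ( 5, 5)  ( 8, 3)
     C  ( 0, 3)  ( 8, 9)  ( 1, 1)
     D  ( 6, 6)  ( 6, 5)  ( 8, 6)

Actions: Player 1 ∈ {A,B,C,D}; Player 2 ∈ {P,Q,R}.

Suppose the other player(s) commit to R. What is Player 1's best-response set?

u_1(A vs R) = 3
u_1(B vs R) = 8
u_1(C vs R) = 1
u_1(D vs R) = 8
max payoff 8 at {B,D}

P1 best: {B,D}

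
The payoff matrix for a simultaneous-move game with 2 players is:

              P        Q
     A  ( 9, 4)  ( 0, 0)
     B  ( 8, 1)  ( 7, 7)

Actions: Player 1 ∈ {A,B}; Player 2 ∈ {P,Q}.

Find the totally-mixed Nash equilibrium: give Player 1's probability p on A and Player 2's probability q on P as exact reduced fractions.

P1 indiff ⇒ q·9+(1-q)·0 = q·8+(1-q)·7 ⇒ q(1) = (1-q)(7) ⇒ q = 7/8
P2 indiff ⇒ p·4+(1-p)·1 = p·0+(1-p)·7 ⇒ p(4) = (1-p)(6) ⇒ p = 3/5

P1 mixes 3/5 on A; P2 mixes 7/8 on P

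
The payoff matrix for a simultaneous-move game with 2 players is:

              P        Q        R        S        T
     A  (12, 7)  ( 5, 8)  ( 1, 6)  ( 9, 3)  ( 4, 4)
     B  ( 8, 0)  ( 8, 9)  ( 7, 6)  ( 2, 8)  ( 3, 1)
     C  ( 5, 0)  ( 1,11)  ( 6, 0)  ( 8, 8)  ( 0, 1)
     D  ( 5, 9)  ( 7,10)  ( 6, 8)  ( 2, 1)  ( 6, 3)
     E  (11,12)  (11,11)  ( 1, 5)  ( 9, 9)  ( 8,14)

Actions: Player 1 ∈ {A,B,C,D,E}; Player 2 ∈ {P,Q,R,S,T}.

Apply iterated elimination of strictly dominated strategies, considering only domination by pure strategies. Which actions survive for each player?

P2 drop R (Q beats it: A:8>6 B:9>6 C:11>0 D:10>8 E:11>5)
P1 drop B (E beats it: P:11>8 Q:11>8 S:9>2 T:8>3)
P1 drop C (A beats it: P:12>5 Q:5>1 S:9>8 T:4>0)
P1 drop D (E beats it: P:11>5 Q:11>7 S:9>2 T:8>6)
P2 drop S (P beats it: A:7>3 E:12>9)
P1→{A,E} P2→{P,Q,T}

Survivors P1:{A,E} P2:{P,Q,T}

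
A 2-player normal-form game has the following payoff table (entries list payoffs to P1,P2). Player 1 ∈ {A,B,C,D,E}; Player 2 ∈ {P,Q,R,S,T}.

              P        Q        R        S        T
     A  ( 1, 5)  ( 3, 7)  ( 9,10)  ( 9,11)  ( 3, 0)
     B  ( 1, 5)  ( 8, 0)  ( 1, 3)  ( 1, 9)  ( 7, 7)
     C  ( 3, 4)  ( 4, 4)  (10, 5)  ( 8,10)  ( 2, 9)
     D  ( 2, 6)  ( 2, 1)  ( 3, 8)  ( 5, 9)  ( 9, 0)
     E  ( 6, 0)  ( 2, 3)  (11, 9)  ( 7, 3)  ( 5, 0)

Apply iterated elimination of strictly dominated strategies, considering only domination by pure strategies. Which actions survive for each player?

Survivors P1:{A,C,E} P2:{R,S}

P2 drop P (S beats it: A:11>5 B:9>5 C:10>4 D:9>6 E:3>0)
P2 drop Q (R beats it: A:10>7 B:3>0 C:5>4 D:8>1 E:9>3)
P1 drop B (D beats it: R:3>1 S:5>1 T:9>7)
P2 drop T (S beats it: A:11>0 C:10>9 D:9>0 E:3>0)
P1 drop D (A beats it: R:9>3 S:9>5)
P1→{A,C,E} P2→{R,S}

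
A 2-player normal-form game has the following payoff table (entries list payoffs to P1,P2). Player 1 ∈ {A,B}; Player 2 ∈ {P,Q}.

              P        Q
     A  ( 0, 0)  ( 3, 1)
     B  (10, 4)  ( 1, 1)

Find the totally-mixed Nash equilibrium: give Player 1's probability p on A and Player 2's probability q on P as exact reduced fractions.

P1 indiff ⇒ q·0+(1-q)·3 = q·10+(1-q)·1 ⇒ q(-10) = (1-q)(-2) ⇒ q = 1/6
P2 indiff ⇒ p·0+(1-p)·4 = p·1+(1-p)·1 ⇒ p(-1) = (1-p)(-3) ⇒ p = 3/4

p=3/4, q=1/6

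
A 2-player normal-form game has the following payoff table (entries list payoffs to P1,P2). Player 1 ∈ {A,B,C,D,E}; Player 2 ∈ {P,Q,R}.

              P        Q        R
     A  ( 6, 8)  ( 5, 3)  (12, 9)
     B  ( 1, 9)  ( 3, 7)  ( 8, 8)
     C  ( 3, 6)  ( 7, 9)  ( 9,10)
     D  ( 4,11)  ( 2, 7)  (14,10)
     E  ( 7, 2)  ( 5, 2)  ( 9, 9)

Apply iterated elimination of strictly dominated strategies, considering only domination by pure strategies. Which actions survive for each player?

Survivors P1:{A,D,E} P2:{P,R}

P1 drop B (A beats it: P:6>1 Q:5>3 R:12>8)
P2 drop Q (R beats it: A:9>3 C:10>9 D:10>7 E:9>2)
P1 drop C (A beats it: P:6>3 R:12>9)
P1→{A,D,E} P2→{P,R}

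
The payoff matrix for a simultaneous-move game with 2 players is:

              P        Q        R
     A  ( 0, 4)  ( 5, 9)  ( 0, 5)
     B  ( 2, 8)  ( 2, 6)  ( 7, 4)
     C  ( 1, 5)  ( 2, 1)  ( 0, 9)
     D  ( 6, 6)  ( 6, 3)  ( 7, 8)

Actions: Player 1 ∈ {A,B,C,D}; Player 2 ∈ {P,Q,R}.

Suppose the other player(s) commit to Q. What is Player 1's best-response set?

u_1(A vs Q) = 5
u_1(B vs Q) = 2
u_1(C vs Q) = 2
u_1(D vs Q) = 6
max payoff 6 at {D}

P1 best: {D}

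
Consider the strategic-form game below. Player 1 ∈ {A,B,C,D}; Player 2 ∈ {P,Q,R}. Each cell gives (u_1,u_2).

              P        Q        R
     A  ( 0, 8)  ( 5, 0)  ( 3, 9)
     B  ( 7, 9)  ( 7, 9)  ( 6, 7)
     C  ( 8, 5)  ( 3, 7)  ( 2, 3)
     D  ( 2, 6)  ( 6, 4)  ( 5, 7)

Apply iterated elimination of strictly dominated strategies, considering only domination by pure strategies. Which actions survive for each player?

IESDS → P1:{B,C} P2:{P,Q}

P1 drop A (B beats it: P:7>0 Q:7>5 R:6>3)
P1 drop D (B beats it: P:7>2 Q:7>6 R:6>5)
P2 drop R (P beats it: B:9>7 C:5>3)
P1→{B,C} P2→{P,Q}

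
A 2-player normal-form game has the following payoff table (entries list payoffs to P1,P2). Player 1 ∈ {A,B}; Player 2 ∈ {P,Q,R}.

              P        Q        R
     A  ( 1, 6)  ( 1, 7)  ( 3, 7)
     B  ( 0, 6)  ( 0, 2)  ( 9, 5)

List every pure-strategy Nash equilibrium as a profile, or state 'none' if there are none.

PSNE = {(A,Q)}

(A,P): not NE [P2→R gives 7>6]
(A,Q): NE
(A,R): not NE [P1→B gives 9>3]
(B,P): not NE [P1→A gives 1>0]
(B,Q): not NE [P1→A gives 1>0; P2→P gives 6>2]
(B,R): not NE [P2→P gives 6>5]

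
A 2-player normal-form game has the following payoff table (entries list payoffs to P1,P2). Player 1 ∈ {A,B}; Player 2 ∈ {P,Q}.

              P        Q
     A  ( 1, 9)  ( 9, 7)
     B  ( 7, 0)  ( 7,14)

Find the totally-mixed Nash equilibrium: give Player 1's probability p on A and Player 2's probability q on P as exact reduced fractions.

P1 indiff ⇒ q·1+(1-q)·9 = q·7+(1-q)·7 ⇒ q(-6) = (1-q)(-2) ⇒ q = 1/4
P2 indiff ⇒ p·9+(1-p)·0 = p·7+(1-p)·14 ⇒ p(2) = (1-p)(14) ⇒ p = 7/8

(p,q) = (7/8, 1/4)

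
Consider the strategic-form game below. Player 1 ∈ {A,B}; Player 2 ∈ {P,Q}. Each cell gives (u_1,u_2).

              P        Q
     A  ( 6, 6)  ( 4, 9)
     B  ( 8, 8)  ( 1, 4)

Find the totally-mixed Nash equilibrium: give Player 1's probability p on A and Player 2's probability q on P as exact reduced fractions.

P1 indiff ⇒ q·6+(1-q)·4 = q·8+(1-q)·1 ⇒ q(-2) = (1-q)(-3) ⇒ q = 3/5
P2 indiff ⇒ p·6+(1-p)·8 = p·9+(1-p)·4 ⇒ p(-3) = (1-p)(-4) ⇒ p = 4/7

P1 mixes 4/7 on A; P2 mixes 3/5 on P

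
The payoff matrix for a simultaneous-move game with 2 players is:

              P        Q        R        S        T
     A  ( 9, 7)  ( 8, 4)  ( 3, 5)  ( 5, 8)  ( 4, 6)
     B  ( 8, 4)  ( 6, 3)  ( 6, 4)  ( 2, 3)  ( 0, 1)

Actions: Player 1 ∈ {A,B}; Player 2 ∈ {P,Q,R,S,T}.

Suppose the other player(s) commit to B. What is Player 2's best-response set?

u_2(P vs B) = 4
u_2(Q vs B) = 3
u_2(R vs B) = 4
u_2(S vs B) = 3
u_2(T vs B) = 1
max payoff 4 at {P,R}

argmax u_2 = {P,R}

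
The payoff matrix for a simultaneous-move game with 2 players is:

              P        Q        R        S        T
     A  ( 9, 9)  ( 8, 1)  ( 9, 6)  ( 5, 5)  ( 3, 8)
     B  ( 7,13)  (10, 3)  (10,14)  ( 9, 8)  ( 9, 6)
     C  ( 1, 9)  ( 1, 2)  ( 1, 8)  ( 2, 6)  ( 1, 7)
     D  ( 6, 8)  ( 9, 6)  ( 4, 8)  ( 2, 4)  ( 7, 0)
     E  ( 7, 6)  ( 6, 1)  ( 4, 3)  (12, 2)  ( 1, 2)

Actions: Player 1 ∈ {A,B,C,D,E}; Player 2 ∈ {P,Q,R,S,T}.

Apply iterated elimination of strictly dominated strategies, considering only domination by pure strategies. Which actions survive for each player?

P1 drop C (A beats it: P:9>1 Q:8>1 R:9>1 S:5>2 T:3>1)
P1 drop D (B beats it: P:7>6 Q:10>9 R:10>4 S:9>2 T:9>7)
P2 drop Q (P beats it: A:9>1 B:13>3 E:6>1)
P2 drop S (P beats it: A:9>5 B:13>8 E:6>2)
P1 drop E (A beats it: P:9>7 R:9>4 T:3>1)
P2 drop T (P beats it: A:9>8 B:13>6)
P1→{A,B} P2→{P,R}

IESDS → P1:{A,B} P2:{P,R}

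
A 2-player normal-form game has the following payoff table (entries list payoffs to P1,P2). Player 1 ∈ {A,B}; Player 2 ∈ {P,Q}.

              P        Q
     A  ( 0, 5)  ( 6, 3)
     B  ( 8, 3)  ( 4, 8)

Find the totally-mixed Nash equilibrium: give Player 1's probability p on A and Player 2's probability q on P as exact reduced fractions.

p=5/7, q=1/5

P1 indiff ⇒ q·0+(1-q)·6 = q·8+(1-q)·4 ⇒ q(-8) = (1-q)(-2) ⇒ q = 1/5
P2 indiff ⇒ p·5+(1-p)·3 = p·3+(1-p)·8 ⇒ p(2) = (1-p)(5) ⇒ p = 5/7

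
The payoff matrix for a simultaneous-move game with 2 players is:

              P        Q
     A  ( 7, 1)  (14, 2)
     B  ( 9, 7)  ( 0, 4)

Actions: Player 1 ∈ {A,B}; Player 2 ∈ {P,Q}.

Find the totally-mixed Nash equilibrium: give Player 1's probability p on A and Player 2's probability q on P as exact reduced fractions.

P1 indiff ⇒ q·7+(1-q)·14 = q·9+(1-q)·0 ⇒ q(-2) = (1-q)(-14) ⇒ q = 7/8
P2 indiff ⇒ p·1+(1-p)·7 = p·2+(1-p)·4 ⇒ p(-1) = (1-p)(-3) ⇒ p = 3/4

P1 mixes 3/4 on A; P2 mixes 7/8 on P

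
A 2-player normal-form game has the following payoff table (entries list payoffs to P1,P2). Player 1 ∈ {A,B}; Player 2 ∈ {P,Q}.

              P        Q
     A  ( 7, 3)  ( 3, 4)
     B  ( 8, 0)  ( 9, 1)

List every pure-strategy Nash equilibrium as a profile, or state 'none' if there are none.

NE set: (B,Q)

(A,P): not NE [P1→B gives 8>7; P2→Q gives 4>3]
(A,Q): not NE [P1→B gives 9>3]
(B,P): not NE [P2→Q gives 1>0]
(B,Q): NE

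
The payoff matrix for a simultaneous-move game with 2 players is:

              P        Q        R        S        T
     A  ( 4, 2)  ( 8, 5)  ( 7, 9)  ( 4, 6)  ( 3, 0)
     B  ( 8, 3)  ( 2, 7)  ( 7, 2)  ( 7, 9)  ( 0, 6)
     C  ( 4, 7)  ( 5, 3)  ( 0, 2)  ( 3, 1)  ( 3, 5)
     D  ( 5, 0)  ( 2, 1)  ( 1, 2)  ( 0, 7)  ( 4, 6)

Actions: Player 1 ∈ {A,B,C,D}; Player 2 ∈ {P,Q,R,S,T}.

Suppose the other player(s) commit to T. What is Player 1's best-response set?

u_1(A vs T) = 3
u_1(B vs T) = 0
u_1(C vs T) = 3
u_1(D vs T) = 4
max payoff 4 at {D}

argmax u_1 = {D}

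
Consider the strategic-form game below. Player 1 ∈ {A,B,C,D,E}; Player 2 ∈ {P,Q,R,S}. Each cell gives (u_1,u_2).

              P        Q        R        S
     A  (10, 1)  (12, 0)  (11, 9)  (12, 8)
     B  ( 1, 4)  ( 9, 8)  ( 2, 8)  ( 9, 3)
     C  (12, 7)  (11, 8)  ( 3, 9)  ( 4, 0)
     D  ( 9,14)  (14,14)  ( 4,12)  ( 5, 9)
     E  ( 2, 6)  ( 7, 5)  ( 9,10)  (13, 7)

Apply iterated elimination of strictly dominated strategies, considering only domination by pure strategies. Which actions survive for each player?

Remaining: P1:{A,C,D} P2:{P,Q,R}

P1 drop B (A beats it: P:10>1 Q:12>9 R:11>2 S:12>9)
P2 drop S (R beats it: A:9>8 C:9>0 D:12>9 E:10>7)
P1 drop E (A beats it: P:10>2 Q:12>7 R:11>9)
P1→{A,C,D} P2→{P,Q,R}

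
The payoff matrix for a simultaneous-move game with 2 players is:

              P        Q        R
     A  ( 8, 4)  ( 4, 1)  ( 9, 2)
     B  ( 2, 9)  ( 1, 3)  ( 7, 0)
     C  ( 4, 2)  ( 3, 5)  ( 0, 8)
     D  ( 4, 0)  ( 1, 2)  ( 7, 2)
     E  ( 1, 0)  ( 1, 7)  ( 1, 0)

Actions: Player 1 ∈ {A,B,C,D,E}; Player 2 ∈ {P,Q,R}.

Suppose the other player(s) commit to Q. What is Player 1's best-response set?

argmax u_1 = {A}

u_1(A vs Q) = 4
u_1(B vs Q) = 1
u_1(C vs Q) = 3
u_1(D vs Q) = 1
u_1(E vs Q) = 1
max payoff 4 at {A}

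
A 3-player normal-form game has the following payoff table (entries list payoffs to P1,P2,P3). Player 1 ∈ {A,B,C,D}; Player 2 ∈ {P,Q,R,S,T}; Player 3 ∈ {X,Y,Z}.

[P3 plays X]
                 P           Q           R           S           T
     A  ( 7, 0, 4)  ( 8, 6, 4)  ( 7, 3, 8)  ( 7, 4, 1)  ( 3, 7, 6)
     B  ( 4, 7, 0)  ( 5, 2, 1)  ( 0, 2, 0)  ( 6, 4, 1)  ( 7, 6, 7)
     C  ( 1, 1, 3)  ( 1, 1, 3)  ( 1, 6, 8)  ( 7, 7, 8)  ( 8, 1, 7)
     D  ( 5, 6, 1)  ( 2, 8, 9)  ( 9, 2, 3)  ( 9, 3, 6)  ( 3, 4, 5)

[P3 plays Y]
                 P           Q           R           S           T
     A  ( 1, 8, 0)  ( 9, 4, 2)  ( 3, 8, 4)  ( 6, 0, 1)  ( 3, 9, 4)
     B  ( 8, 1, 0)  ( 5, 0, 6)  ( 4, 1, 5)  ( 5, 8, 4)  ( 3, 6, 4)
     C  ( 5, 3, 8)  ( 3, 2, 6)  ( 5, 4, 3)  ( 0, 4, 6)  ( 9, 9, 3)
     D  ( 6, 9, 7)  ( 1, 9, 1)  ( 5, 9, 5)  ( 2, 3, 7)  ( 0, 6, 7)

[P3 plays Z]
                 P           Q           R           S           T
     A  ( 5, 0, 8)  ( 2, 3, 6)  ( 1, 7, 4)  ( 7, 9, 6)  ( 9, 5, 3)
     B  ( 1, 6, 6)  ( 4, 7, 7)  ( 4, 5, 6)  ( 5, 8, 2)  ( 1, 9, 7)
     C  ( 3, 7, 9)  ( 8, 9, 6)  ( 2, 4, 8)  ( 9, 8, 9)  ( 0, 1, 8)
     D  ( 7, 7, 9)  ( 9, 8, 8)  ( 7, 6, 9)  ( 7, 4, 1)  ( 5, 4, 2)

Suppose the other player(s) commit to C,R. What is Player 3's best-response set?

u_3(X vs C,R) = 8
u_3(Y vs C,R) = 3
u_3(Z vs C,R) = 8
max payoff 8 at {X,Z}

argmax u_3 = {X,Z}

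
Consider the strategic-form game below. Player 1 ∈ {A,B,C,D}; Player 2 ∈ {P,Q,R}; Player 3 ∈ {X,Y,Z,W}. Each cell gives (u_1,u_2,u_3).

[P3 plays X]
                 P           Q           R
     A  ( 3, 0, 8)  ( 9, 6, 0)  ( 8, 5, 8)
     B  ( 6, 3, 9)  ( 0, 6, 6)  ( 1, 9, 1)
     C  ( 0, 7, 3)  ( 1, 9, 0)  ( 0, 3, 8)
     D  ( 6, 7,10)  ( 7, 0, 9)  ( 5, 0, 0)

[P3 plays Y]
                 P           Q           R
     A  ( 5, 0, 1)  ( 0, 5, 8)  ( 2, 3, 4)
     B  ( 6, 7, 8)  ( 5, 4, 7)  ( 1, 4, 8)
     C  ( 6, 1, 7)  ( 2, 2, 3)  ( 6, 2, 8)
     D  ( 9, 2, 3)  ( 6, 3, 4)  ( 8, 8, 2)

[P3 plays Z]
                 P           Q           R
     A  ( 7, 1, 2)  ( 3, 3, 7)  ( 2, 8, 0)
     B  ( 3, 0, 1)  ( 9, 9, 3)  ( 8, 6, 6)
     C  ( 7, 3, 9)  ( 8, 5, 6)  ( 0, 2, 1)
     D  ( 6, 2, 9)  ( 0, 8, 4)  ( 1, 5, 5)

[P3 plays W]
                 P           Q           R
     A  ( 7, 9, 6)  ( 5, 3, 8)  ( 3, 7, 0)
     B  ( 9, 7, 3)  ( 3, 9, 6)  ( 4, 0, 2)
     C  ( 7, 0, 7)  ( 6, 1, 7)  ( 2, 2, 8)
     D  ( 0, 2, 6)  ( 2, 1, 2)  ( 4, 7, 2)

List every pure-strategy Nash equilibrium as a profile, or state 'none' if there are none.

(A,P,X): not NE [P1→D gives 6>3; P2→Q gives 6>0]
(A,P,Y): not NE [P1→D gives 9>5; P2→Q gives 5>0; P3→X gives 8>1]
(A,P,Z): not NE [P2→R gives 8>1; P3→X gives 8>2]
(A,P,W): not NE [P1→B gives 9>7; P3→X gives 8>6]
(A,Q,X): not NE [P3→W gives 8>0]
(A,Q,Y): not NE [P1→D gives 6>0]
(A,Q,Z): not NE [P1→B gives 9>3; P2→R gives 8>3; P3→W gives 8>7]
(A,Q,W): not NE [P1→C gives 6>5; P2→P gives 9>3]
(A,R,X): not NE [P2→Q gives 6>5]
(A,R,Y): not NE [P1→D gives 8>2; P2→Q gives 5>3; P3→X gives 8>4]
(A,R,Z): not NE [P1→B gives 8>2; P3→X gives 8>0]
(A,R,W): not NE [P1→D gives 4>3; P2→P gives 9>7; P3→X gives 8>0]
(B,P,X): not NE [P2→R gives 9>3]
(B,P,Y): not NE [P1→D gives 9>6; P3→X gives 9>8]
(B,P,Z): not NE [P1→C gives 7>3; P2→Q gives 9>0; P3→X gives 9>1]
(B,P,W): not NE [P2→Q gives 9>7; P3→X gives 9>3]
(B,Q,X): not NE [P1→A gives 9>0; P2→R gives 9>6; P3→Y gives 7>6]
(B,Q,Y): not NE [P1→D gives 6>5; P2→P gives 7>4]
(B,Q,Z): not NE [P3→Y gives 7>3]
(B,Q,W): not NE [P1→C gives 6>3; P3→Y gives 7>6]
(B,R,X): not NE [P1→A gives 8>1; P3→Y gives 8>1]
(B,R,Y): not NE [P1→D gives 8>1; P2→P gives 7>4]
(B,R,Z): not NE [P2→Q gives 9>6; P3→Y gives 8>6]
(B,R,W): not NE [P2→Q gives 9>0; P3→Y gives 8>2]
(C,P,X): not NE [P1→D gives 6>0; P2→Q gives 9>7; P3→Z gives 9>3]
(C,P,Y): not NE [P1→D gives 9>6; P2→R gives 2>1; P3→Z gives 9>7]
(C,P,Z): not NE [P2→Q gives 5>3]
(C,P,W): not NE [P1→B gives 9>7; P2→R gives 2>0; P3→Z gives 9>7]
(C,Q,X): not NE [P1→A gives 9>1; P3→W gives 7>0]
(C,Q,Y): not NE [P1→D gives 6>2; P3→W gives 7>3]
(C,Q,Z): not NE [P1→B gives 9>8; P3→W gives 7>6]
(C,Q,W): not NE [P2→R gives 2>1]
(C,R,X): not NE [P1→A gives 8>0; P2→Q gives 9>3]
(C,R,Y): not NE [P1→D gives 8>6]
(C,R,Z): not NE [P1→B gives 8>0; P2→Q gives 5>2; P3→W gives 8>1]
(C,R,W): not NE [P1→D gives 4>2]
(D,P,X): NE
(D,P,Y): not NE [P2→R gives 8>2; P3→X gives 10>3]
(D,P,Z): not NE [P1→C gives 7>6; P2→Q gives 8>2; P3→X gives 10>9]
(D,P,W): not NE [P1→B gives 9>0; P2→R gives 7>2; P3→X gives 10>6]
(D,Q,X): not NE [P1→A gives 9>7; P2→P gives 7>0]
(D,Q,Y): not NE [P2→R gives 8>3; P3→X gives 9>4]
(D,Q,Z): not NE [P1→B gives 9>0; P3→X gives 9>4]
(D,Q,W): not NE [P1→C gives 6>2; P2→R gives 7>1; P3→X gives 9>2]
(D,R,X): not NE [P1→A gives 8>5; P2→P gives 7>0; P3→Z gives 5>0]
(D,R,Y): not NE [P3→Z gives 5>2]
(D,R,Z): not NE [P1→B gives 8>1; P2→Q gives 8>5]
(D,R,W): not NE [P3→Z gives 5>2]

NE set: (D,P,X)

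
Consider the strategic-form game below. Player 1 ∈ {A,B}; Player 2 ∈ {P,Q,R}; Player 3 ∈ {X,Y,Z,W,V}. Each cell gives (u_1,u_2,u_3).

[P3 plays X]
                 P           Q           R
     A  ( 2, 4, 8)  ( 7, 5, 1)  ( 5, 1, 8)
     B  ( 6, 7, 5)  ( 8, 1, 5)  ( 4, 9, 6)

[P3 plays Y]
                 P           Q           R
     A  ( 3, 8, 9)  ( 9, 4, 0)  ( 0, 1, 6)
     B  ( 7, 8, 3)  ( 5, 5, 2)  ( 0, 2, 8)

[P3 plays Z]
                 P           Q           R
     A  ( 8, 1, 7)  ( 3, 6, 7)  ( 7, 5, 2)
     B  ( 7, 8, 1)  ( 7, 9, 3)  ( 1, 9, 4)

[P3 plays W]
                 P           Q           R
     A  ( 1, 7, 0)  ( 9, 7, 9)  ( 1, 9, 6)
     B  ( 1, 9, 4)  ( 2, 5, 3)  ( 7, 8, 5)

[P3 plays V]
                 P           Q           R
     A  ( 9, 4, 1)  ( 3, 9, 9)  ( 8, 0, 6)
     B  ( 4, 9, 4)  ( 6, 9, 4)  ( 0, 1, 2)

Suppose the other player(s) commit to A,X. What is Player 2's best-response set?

u_2(P vs A,X) = 4
u_2(Q vs A,X) = 5
u_2(R vs A,X) = 1
max payoff 5 at {Q}

P2 best: {Q}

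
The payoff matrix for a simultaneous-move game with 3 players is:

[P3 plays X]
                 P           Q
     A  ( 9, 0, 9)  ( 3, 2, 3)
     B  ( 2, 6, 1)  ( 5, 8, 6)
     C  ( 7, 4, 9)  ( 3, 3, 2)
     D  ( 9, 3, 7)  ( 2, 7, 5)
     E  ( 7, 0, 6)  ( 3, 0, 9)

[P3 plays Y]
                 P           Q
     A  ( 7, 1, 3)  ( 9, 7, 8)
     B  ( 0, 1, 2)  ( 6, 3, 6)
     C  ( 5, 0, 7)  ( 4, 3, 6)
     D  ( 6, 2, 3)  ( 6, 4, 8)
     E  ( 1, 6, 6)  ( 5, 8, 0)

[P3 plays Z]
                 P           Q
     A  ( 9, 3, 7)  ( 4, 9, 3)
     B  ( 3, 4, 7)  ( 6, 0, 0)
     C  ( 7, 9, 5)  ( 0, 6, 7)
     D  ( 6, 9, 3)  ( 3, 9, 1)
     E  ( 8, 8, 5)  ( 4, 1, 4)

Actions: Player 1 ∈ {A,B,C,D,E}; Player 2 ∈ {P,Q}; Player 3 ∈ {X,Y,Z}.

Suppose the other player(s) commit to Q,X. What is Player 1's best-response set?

argmax u_1 = {B}

u_1(A vs Q,X) = 3
u_1(B vs Q,X) = 5
u_1(C vs Q,X) = 3
u_1(D vs Q,X) = 2
u_1(E vs Q,X) = 3
max payoff 5 at {B}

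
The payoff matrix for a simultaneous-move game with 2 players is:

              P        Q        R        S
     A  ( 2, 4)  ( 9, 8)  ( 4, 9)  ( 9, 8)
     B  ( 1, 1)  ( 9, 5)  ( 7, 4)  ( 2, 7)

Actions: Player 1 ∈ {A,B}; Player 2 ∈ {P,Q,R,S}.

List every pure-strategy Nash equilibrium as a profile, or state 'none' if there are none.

Equilibria: none

(A,P): not NE [P2→R gives 9>4]
(A,Q): not NE [P2→R gives 9>8]
(A,R): not NE [P1→B gives 7>4]
(A,S): not NE [P2→R gives 9>8]
(B,P): not NE [P1→A gives 2>1; P2→S gives 7>1]
(B,Q): not NE [P2→S gives 7>5]
(B,R): not NE [P2→S gives 7>4]
(B,S): not NE [P1→A gives 9>2]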